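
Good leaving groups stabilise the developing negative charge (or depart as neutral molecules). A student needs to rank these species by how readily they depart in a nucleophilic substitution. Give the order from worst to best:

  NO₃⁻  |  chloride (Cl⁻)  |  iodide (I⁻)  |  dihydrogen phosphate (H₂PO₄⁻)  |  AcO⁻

AcO⁻ < dihydrogen phosphate (H₂PO₄⁻) < NO₃⁻ < chloride (Cl⁻) < iodide (I⁻)

A good leaving group is a weak base: the lower the pKₐ of its conjugate acid, the more readily it departs.
iodide (I⁻): pKₐ(HI) ≈ -10
chloride (Cl⁻): pKₐ(HCl) ≈ -7
NO₃⁻: pKₐ(HNO₃) ≈ -1.3
dihydrogen phosphate (H₂PO₄⁻): pKₐ(H₃PO₄) ≈ 2.1
AcO⁻: pKₐ(CH₃COOH) ≈ 4.8
Listed from poorest to best leaving group as asked.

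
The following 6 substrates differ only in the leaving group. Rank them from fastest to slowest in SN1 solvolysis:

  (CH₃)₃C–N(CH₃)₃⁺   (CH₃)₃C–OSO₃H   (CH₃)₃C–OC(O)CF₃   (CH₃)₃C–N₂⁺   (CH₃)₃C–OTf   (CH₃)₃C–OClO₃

(CH₃)₃C–N₂⁺ > (CH₃)₃C–OTf > (CH₃)₃C–OClO₃ > (CH₃)₃C–OSO₃H > (CH₃)₃C–OC(O)CF₃ > (CH₃)₃C–N(CH₃)₃⁺

Same R in every case — rank the leaving groups.
A good leaving group is a weak base: the lower the pKₐ of its conjugate acid, the more readily it departs.
(CH₃)₃C–N₂⁺ loses N₂: no meaningful conjugate acid; N₂ departs as an exceptionally stable neutral molecule
(CH₃)₃C–OTf loses OTf⁻: pKₐ(CF₃SO₃H (triflic acid)) ≈ -14
(CH₃)₃C–OClO₃ loses ClO₄⁻: pKₐ(HClO₄) ≈ -10
(CH₃)₃C–OSO₃H loses HSO₄⁻: pKₐ(H₂SO₄) ≈ -3
(CH₃)₃C–OC(O)CF₃ loses CF₃COO⁻: pKₐ(CF₃COOH) ≈ 0.2
(CH₃)₃C–N(CH₃)₃⁺ loses NR'₃: pKₐ(R'₃NH⁺) ≈ 10.7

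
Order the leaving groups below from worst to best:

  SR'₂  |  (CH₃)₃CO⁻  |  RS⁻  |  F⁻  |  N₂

The more stable X⁻ (or X) is on its own — i.e. the weaker a base it is — the better a leaving group it makes.
N₂: no meaningful conjugate acid; N₂ departs as an exceptionally stable neutral molecule
SR'₂: pKₐ(R'₂SH⁺) ≈ -7
F⁻: pKₐ(HF) ≈ 3.2
RS⁻: pKₐ(RSH (a thiol)) ≈ 10.5 — moderately basic; rarely leaves without activation
(CH₃)₃CO⁻: pKₐ(t-BuOH) ≈ 18 — bulky, strongly basic alkoxide
Reversing gives the worst-to-best order requested.

(CH₃)₃CO⁻ < RS⁻ < F⁻ < SR'₂ < N₂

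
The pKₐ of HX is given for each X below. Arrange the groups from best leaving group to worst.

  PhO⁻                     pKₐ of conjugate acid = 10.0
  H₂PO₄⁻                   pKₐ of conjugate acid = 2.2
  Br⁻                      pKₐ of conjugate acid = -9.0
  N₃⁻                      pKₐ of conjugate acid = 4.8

Lower conjugate-acid pKₐ ⇒ weaker base ⇒ better leaving group.
Sorting by the given values: Br⁻ (-9.0), H₂PO₄⁻ (2.2), N₃⁻ (4.8), PhO⁻ (10.0).

Br⁻ > H₂PO₄⁻ > N₃⁻ > PhO⁻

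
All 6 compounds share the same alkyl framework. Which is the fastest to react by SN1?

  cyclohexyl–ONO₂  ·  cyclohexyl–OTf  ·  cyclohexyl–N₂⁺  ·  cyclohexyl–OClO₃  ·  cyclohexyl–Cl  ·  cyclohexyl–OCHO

cyclohexyl–N₂⁺

Same R in every case — rank the leaving groups.
Leaving-group ability tracks the stability of the departed species; conjugate-acid pKₐ is the usual yardstick (lower pKₐ → better LG).
cyclohexyl–N₂⁺ loses N₂: no meaningful conjugate acid; N₂ departs as an exceptionally stable neutral molecule
cyclohexyl–OTf loses OTf⁻: pKₐ(CF₃SO₃H (triflic acid)) ≈ -14
cyclohexyl–OClO₃ loses ClO₄⁻: pKₐ(HClO₄) ≈ -10
cyclohexyl–Cl loses Cl⁻: pKₐ(HCl) ≈ -7
cyclohexyl–ONO₂ loses NO₃⁻: pKₐ(HNO₃) ≈ -1.3
cyclohexyl–OCHO loses HCOO⁻: pKₐ(HCOOH) ≈ 3.8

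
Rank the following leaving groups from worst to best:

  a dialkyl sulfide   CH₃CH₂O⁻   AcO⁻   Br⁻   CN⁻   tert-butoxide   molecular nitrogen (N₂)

tert-butoxide < CH₃CH₂O⁻ < CN⁻ < AcO⁻ < a dialkyl sulfide < Br⁻ < molecular nitrogen (N₂)

Rank by basicity of the departing species: weakest base leaves most easily.
molecular nitrogen (N₂): no meaningful conjugate acid; N₂ departs as an exceptionally stable neutral molecule
Br⁻: pKₐ(HBr) ≈ -9
a dialkyl sulfide: pKₐ(R'₂SH⁺) ≈ -7
AcO⁻: pKₐ(CH₃COOH) ≈ 4.8
CN⁻: pKₐ(HCN) ≈ 9.2
CH₃CH₂O⁻: pKₐ(CH₃CH₂OH) ≈ 16
tert-butoxide: pKₐ(t-BuOH) ≈ 18
Listed from poorest to best leaving group as asked.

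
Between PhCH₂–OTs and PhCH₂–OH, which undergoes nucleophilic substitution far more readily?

From PhCH₂–OH the departing group would be OH⁻ (pKₐ(H₂O) ≈ 15.7). Strong base; essentially never leaves without prior activation.
From PhCH₂–OTs the leaving group is OTs⁻ (pKₐ(p-CH₃C₆H₄SO₃H (TsOH)) ≈ -2.8). Resonance-delocalised arenesulfonate.
(In practice PhCH₂–OTs is made from PhCH₂–OH by treatment with TsCl / pyridine, converting the hydroxyl into a tosylate.)

PhCH₂–OTs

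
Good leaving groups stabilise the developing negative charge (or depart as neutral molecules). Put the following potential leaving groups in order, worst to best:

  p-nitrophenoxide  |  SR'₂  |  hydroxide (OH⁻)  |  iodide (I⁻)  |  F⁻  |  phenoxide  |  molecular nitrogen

hydroxide (OH⁻) < phenoxide < p-nitrophenoxide < F⁻ < SR'₂ < iodide (I⁻) < molecular nitrogen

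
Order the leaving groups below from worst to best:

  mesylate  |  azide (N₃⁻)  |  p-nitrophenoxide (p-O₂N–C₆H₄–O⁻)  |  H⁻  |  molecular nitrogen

H⁻ < p-nitrophenoxide (p-O₂N–C₆H₄–O⁻) < azide (N₃⁻) < mesylate < molecular nitrogen

The more stable X⁻ (or X) is on its own — i.e. the weaker a base it is — the better a leaving group it makes.
molecular nitrogen: no meaningful conjugate acid; N₂ departs as an exceptionally stable neutral molecule
mesylate: pKₐ(CH₃SO₃H (MsOH)) ≈ -1.9
azide (N₃⁻): pKₐ(HN₃) ≈ 4.7
p-nitrophenoxide (p-O₂N–C₆H₄–O⁻): pKₐ(p-nitrophenol) ≈ 7.2
H⁻: pKₐ(H₂) ≈ 36
The question asks for worst first, so the sequence is read in increasing leaving-group ability.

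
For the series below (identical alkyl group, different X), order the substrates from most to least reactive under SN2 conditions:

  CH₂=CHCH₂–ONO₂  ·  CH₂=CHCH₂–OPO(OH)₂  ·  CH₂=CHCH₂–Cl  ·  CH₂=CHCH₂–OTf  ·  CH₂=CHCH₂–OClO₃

CH₂=CHCH₂–OTf > CH₂=CHCH₂–OClO₃ > CH₂=CHCH₂–Cl > CH₂=CHCH₂–ONO₂ > CH₂=CHCH₂–OPO(OH)₂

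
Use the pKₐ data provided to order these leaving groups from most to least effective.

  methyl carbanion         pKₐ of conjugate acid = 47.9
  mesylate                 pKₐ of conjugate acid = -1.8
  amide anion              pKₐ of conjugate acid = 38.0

Lower conjugate-acid pKₐ ⇒ weaker base ⇒ better leaving group.
Sorting by the given values: mesylate (-1.8), amide anion (38.0), methyl carbanion (47.9).

mesylate > amide anion > methyl carbanion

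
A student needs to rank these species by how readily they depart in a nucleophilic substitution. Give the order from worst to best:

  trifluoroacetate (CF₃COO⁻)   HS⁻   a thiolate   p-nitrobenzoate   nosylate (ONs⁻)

a thiolate < HS⁻ < p-nitrobenzoate < trifluoroacetate (CF₃COO⁻) < nosylate (ONs⁻)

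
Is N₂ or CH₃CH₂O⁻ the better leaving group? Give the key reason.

N₂

N₂ is the better leaving group.
N₂ is the ultimate leaving group — it departs as an exceptionally stable neutral molecule, whereas CH₃CH₂O⁻ (pKₐ(CH₃CH₂OH) ≈ 16) is far more basic.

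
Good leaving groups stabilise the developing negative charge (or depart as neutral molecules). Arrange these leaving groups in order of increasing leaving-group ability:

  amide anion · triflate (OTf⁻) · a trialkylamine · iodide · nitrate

A good leaving group is a weak base: the lower the pKₐ of its conjugate acid, the more readily it departs.
triflate (OTf⁻): pKₐ(CF₃SO₃H (triflic acid)) ≈ -14
iodide: pKₐ(HI) ≈ -10
nitrate: pKₐ(HNO₃) ≈ -1.3
a trialkylamine: pKₐ(R'₃NH⁺) ≈ 10.7
amide anion: pKₐ(NH₃) ≈ 38
The question asks for worst first, so the sequence is read in increasing leaving-group ability.

amide anion < a trialkylamine < nitrate < iodide < triflate (OTf⁻)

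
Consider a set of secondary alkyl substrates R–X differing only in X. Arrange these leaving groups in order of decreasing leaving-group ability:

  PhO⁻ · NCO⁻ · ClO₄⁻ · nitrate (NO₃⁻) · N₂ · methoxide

Rank by basicity of the departing species: weakest base leaves most easily.
N₂: no meaningful conjugate acid; N₂ departs as an exceptionally stable neutral molecule
ClO₄⁻: pKₐ(HClO₄) ≈ -10 — extremely weak base; rarely used for safety reasons
nitrate (NO₃⁻): pKₐ(HNO₃) ≈ -1.3 — resonance-delocalised over three oxygens
NCO⁻: pKₐ(HOCN) ≈ 3.5 — resonance between N and O
PhO⁻: pKₐ(C₆H₅OH (phenol)) ≈ 10 — resonance into the ring helps, but still a poor LG
methoxide: pKₐ(CH₃OH) ≈ 15.5 — strong base; alkoxides do not leave unassisted

N₂ > ClO₄⁻ > nitrate (NO₃⁻) > NCO⁻ > PhO⁻ > methoxide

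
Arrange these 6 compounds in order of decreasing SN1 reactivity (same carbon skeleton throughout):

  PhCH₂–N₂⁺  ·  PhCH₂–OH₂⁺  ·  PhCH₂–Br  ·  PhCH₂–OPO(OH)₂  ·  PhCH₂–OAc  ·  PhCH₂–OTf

With the same alkyl group throughout, only the leaving group differentiates the rates.
Leaving-group ability tracks the stability of the departed species; conjugate-acid pKₐ is the usual yardstick (lower pKₐ → better LG).
PhCH₂–N₂⁺ loses N₂: no meaningful conjugate acid; N₂ departs as an exceptionally stable neutral molecule
PhCH₂–OTf loses OTf⁻: pKₐ(CF₃SO₃H (triflic acid)) ≈ -14
PhCH₂–Br loses Br⁻: pKₐ(HBr) ≈ -9
PhCH₂–OH₂⁺ loses H₂O: pKₐ(H₃O⁺) ≈ -1.7
PhCH₂–OPO(OH)₂ loses H₂PO₄⁻: pKₐ(H₃PO₄) ≈ 2.1
PhCH₂–OAc loses AcO⁻: pKₐ(CH₃COOH) ≈ 4.8

PhCH₂–N₂⁺ > PhCH₂–OTf > PhCH₂–Br > PhCH₂–OH₂⁺ > PhCH₂–OPO(OH)₂ > PhCH₂–OAc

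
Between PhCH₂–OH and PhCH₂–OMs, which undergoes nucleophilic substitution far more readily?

From PhCH₂–OH the departing group would be OH⁻ (pKₐ(H₂O) ≈ 15.7). Strong base; essentially never leaves without prior activation.
From PhCH₂–OMs the leaving group is OMs⁻ (pKₐ(CH₃SO₃H (MsOH)) ≈ -1.9). Resonance-delocalised alkanesulfonate.
(In practice PhCH₂–OMs is made from PhCH₂–OH by treatment with MsCl / Et₃N, converting the hydroxyl into a mesylate.)

PhCH₂–OMs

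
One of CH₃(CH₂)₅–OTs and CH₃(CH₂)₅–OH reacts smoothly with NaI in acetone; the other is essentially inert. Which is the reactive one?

CH₃(CH₂)₅–OTs

From CH₃(CH₂)₅–OH the departing group would be OH⁻ (pKₐ(H₂O) ≈ 15.7). Strong base; essentially never leaves without prior activation.
From CH₃(CH₂)₅–OTs the leaving group is OTs⁻ (pKₐ(p-CH₃C₆H₄SO₃H (TsOH)) ≈ -2.8). Resonance-delocalised arenesulfonate.
(In practice CH₃(CH₂)₅–OTs is made from CH₃(CH₂)₅–OH by treatment with TsCl / pyridine, converting the hydroxyl into a tosylate.)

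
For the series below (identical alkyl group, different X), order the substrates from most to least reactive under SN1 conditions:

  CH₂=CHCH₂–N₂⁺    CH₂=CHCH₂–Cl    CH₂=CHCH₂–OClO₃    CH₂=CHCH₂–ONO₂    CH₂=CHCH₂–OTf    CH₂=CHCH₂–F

CH₂=CHCH₂–N₂⁺ > CH₂=CHCH₂–OTf > CH₂=CHCH₂–OClO₃ > CH₂=CHCH₂–Cl > CH₂=CHCH₂–ONO₂ > CH₂=CHCH₂–F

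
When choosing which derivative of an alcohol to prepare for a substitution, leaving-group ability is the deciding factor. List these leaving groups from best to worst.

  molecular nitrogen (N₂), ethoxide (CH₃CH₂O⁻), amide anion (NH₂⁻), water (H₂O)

molecular nitrogen (N₂) > water (H₂O) > ethoxide (CH₃CH₂O⁻) > amide anion (NH₂⁻)

A good leaving group is a weak base: the lower the pKₐ of its conjugate acid, the more readily it departs.
molecular nitrogen (N₂): no meaningful conjugate acid; N₂ departs as an exceptionally stable neutral molecule
water (H₂O): pKₐ(H₃O⁺) ≈ -1.7
ethoxide (CH₃CH₂O⁻): pKₐ(CH₃CH₂OH) ≈ 16
amide anion (NH₂⁻): pKₐ(NH₃) ≈ 38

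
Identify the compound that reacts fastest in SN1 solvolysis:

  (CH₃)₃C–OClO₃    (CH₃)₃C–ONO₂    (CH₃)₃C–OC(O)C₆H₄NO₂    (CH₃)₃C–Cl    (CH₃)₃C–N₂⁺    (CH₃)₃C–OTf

(CH₃)₃C–N₂⁺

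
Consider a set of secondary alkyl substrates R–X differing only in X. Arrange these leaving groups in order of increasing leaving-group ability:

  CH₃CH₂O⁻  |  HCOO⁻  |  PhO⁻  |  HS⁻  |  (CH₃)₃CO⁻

Rank by basicity of the departing species: weakest base leaves most easily.
HCOO⁻: pKₐ(HCOOH) ≈ 3.8
HS⁻: pKₐ(H₂S) ≈ 7
PhO⁻: pKₐ(C₆H₅OH (phenol)) ≈ 10
CH₃CH₂O⁻: pKₐ(CH₃CH₂OH) ≈ 16
(CH₃)₃CO⁻: pKₐ(t-BuOH) ≈ 18
The question asks for worst first, so the sequence is read in increasing leaving-group ability.

(CH₃)₃CO⁻ < CH₃CH₂O⁻ < PhO⁻ < HS⁻ < HCOO⁻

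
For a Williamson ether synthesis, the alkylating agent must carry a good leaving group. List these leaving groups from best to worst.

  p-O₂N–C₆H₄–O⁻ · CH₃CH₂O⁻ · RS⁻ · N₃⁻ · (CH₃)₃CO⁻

N₃⁻ > p-O₂N–C₆H₄–O⁻ > RS⁻ > CH₃CH₂O⁻ > (CH₃)₃CO⁻

Leaving-group ability tracks the stability of the departed species; conjugate-acid pKₐ is the usual yardstick (lower pKₐ → better LG).
N₃⁻: pKₐ(HN₃) ≈ 4.7 — linear, resonance-stabilised
p-O₂N–C₆H₄–O⁻: pKₐ(p-nitrophenol) ≈ 7.2 — nitro group delocalises the charge; the classic chromogenic LG
RS⁻: pKₐ(RSH (a thiol)) ≈ 10.5 — moderately basic; rarely leaves without activation
CH₃CH₂O⁻: pKₐ(CH₃CH₂OH) ≈ 16 — strong base; alkoxides do not leave unassisted
(CH₃)₃CO⁻: pKₐ(t-BuOH) ≈ 18 — bulky, strongly basic alkoxide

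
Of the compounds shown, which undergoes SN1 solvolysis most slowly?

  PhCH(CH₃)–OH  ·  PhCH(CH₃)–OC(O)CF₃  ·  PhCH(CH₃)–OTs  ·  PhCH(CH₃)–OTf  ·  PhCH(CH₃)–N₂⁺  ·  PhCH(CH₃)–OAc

PhCH(CH₃)–OH

With the same alkyl group throughout, only the leaving group differentiates the rates.
The more stable X⁻ (or X) is on its own — i.e. the weaker a base it is — the better a leaving group it makes.
PhCH(CH₃)–N₂⁺ loses N₂: no meaningful conjugate acid; N₂ departs as an exceptionally stable neutral molecule
PhCH(CH₃)–OTf loses OTf⁻: pKₐ(CF₃SO₃H (triflic acid)) ≈ -14
PhCH(CH₃)–OTs loses OTs⁻: pKₐ(p-CH₃C₆H₄SO₃H (TsOH)) ≈ -2.8
PhCH(CH₃)–OC(O)CF₃ loses CF₃COO⁻: pKₐ(CF₃COOH) ≈ 0.2
PhCH(CH₃)–OAc loses AcO⁻: pKₐ(CH₃COOH) ≈ 4.8
PhCH(CH₃)–OH loses OH⁻: pKₐ(H₂O) ≈ 15.7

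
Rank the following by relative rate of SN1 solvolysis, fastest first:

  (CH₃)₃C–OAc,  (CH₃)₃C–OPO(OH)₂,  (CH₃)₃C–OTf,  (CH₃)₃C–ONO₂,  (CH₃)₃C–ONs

Same R in every case — rank the leaving groups.
A good leaving group is a weak base: the lower the pKₐ of its conjugate acid, the more readily it departs.
(CH₃)₃C–OTf loses OTf⁻: pKₐ(CF₃SO₃H (triflic acid)) ≈ -14
(CH₃)₃C–ONs loses ONs⁻: pKₐ(p-O₂NC₆H₄SO₃H) ≈ -3.5
(CH₃)₃C–ONO₂ loses NO₃⁻: pKₐ(HNO₃) ≈ -1.3
(CH₃)₃C–OPO(OH)₂ loses H₂PO₄⁻: pKₐ(H₃PO₄) ≈ 2.1
(CH₃)₃C–OAc loses AcO⁻: pKₐ(CH₃COOH) ≈ 4.8

(CH₃)₃C–OTf > (CH₃)₃C–ONs > (CH₃)₃C–ONO₂ > (CH₃)₃C–OPO(OH)₂ > (CH₃)₃C–OAc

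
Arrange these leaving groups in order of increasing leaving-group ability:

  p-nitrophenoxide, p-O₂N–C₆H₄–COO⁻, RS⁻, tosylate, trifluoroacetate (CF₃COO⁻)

A good leaving group is a weak base: the lower the pKₐ of its conjugate acid, the more readily it departs.
tosylate: pKₐ(p-CH₃C₆H₄SO₃H (TsOH)) ≈ -2.8 — resonance-delocalised arenesulfonate
trifluoroacetate (CF₃COO⁻): pKₐ(CF₃COOH) ≈ 0.2 — strongly electron-withdrawing CF₃ stabilises the carboxylate
p-O₂N–C₆H₄–COO⁻: pKₐ(p-nitrobenzoic acid) ≈ 3.4 — electron-withdrawing nitro group stabilises the carboxylate
p-nitrophenoxide: pKₐ(p-nitrophenol) ≈ 7.2 — nitro group delocalises the charge; the classic chromogenic LG
RS⁻: pKₐ(RSH (a thiol)) ≈ 10.5 — moderately basic; rarely leaves without activation
Listed from poorest to best leaving group as asked.

RS⁻ < p-nitrophenoxide < p-O₂N–C₆H₄–COO⁻ < trifluoroacetate (CF₃COO⁻) < tosylate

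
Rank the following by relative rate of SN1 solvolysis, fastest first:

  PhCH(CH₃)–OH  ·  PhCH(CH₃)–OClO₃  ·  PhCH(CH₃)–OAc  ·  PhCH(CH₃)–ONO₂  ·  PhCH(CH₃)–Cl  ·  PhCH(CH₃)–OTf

PhCH(CH₃)–OTf > PhCH(CH₃)–OClO₃ > PhCH(CH₃)–Cl > PhCH(CH₃)–ONO₂ > PhCH(CH₃)–OAc > PhCH(CH₃)–OH

With the same alkyl group throughout, only the leaving group differentiates the rates.
Leaving-group ability tracks the stability of the departed species; conjugate-acid pKₐ is the usual yardstick (lower pKₐ → better LG).
PhCH(CH₃)–OTf loses OTf⁻: pKₐ(CF₃SO₃H (triflic acid)) ≈ -14
PhCH(CH₃)–OClO₃ loses ClO₄⁻: pKₐ(HClO₄) ≈ -10
PhCH(CH₃)–Cl loses Cl⁻: pKₐ(HCl) ≈ -7
PhCH(CH₃)–ONO₂ loses NO₃⁻: pKₐ(HNO₃) ≈ -1.3
PhCH(CH₃)–OAc loses AcO⁻: pKₐ(CH₃COOH) ≈ 4.8
PhCH(CH₃)–OH loses OH⁻: pKₐ(H₂O) ≈ 15.7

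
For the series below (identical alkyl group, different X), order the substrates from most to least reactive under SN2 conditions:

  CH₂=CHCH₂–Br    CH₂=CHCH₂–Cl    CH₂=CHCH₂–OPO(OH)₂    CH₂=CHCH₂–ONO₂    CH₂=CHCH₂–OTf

CH₂=CHCH₂–OTf > CH₂=CHCH₂–Br > CH₂=CHCH₂–Cl > CH₂=CHCH₂–ONO₂ > CH₂=CHCH₂–OPO(OH)₂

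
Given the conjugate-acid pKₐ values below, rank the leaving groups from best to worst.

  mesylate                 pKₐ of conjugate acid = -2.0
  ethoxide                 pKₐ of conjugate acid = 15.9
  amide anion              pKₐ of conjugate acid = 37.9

Lower conjugate-acid pKₐ ⇒ weaker base ⇒ better leaving group.
Sorting by the given values: mesylate (-2.0), ethoxide (15.9), amide anion (37.9).

mesylate > ethoxide > amide anion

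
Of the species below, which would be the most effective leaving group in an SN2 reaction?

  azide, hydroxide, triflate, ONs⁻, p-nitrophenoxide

triflate

A good leaving group is a weak base: the lower the pKₐ of its conjugate acid, the more readily it departs.
triflate: pKₐ(CF₃SO₃H (triflic acid)) ≈ -14
ONs⁻: pKₐ(p-O₂NC₆H₄SO₃H) ≈ -3.5
azide: pKₐ(HN₃) ≈ 4.7
p-nitrophenoxide: pKₐ(p-nitrophenol) ≈ 7.2
hydroxide: pKₐ(H₂O) ≈ 15.7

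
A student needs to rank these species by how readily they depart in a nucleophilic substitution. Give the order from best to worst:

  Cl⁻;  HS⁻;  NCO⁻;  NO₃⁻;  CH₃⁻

The more stable X⁻ (or X) is on its own — i.e. the weaker a base it is — the better a leaving group it makes.
Cl⁻: pKₐ(HCl) ≈ -7 — moderately weak base
NO₃⁻: pKₐ(HNO₃) ≈ -1.3 — resonance-delocalised over three oxygens
NCO⁻: pKₐ(HOCN) ≈ 3.5
HS⁻: pKₐ(H₂S) ≈ 7 — larger and more polarisable than the oxygen analogue
CH₃⁻: pKₐ(CH₄) ≈ 48

Cl⁻ > NO₃⁻ > NCO⁻ > HS⁻ > CH₃⁻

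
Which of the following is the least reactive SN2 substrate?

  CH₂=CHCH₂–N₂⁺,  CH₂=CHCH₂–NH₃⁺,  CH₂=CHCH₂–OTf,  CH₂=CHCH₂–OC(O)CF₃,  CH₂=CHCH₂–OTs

CH₂=CHCH₂–NH₃⁺

The skeletons are identical, so relative rate is governed entirely by leaving-group ability.
Leaving-group ability tracks the stability of the departed species; conjugate-acid pKₐ is the usual yardstick (lower pKₐ → better LG).
CH₂=CHCH₂–N₂⁺ loses N₂: no meaningful conjugate acid; N₂ departs as an exceptionally stable neutral molecule
CH₂=CHCH₂–OTf loses OTf⁻: pKₐ(CF₃SO₃H (triflic acid)) ≈ -14
CH₂=CHCH₂–OTs loses OTs⁻: pKₐ(p-CH₃C₆H₄SO₃H (TsOH)) ≈ -2.8
CH₂=CHCH₂–OC(O)CF₃ loses CF₃COO⁻: pKₐ(CF₃COOH) ≈ 0.2
CH₂=CHCH₂–NH₃⁺ loses NH₃: pKₐ(NH₄⁺) ≈ 9.2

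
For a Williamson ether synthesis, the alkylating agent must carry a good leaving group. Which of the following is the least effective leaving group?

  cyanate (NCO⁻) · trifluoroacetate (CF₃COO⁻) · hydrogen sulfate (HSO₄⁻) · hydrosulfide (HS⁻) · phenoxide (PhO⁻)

phenoxide (PhO⁻)

A good leaving group is a weak base: the lower the pKₐ of its conjugate acid, the more readily it departs.
hydrogen sulfate (HSO₄⁻): pKₐ(H₂SO₄) ≈ -3
trifluoroacetate (CF₃COO⁻): pKₐ(CF₃COOH) ≈ 0.2
cyanate (NCO⁻): pKₐ(HOCN) ≈ 3.5
hydrosulfide (HS⁻): pKₐ(H₂S) ≈ 7
phenoxide (PhO⁻): pKₐ(C₆H₅OH (phenol)) ≈ 10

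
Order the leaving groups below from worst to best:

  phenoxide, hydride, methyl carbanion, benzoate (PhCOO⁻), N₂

methyl carbanion < hydride < phenoxide < benzoate (PhCOO⁻) < N₂

N₂: no meaningful conjugate acid; N₂ departs as an exceptionally stable neutral molecule
benzoate (PhCOO⁻): pKₐ(C₆H₅COOH) ≈ 4.2
phenoxide: pKₐ(C₆H₅OH (phenol)) ≈ 10 — resonance into the ring helps, but still a poor LG
hydride: pKₐ(H₂) ≈ 36
methyl carbanion: pKₐ(CH₄) ≈ 48 — unstabilised carbanion; the worst conceivable leaving group
The question asks for worst first, so the sequence is read in increasing leaving-group ability.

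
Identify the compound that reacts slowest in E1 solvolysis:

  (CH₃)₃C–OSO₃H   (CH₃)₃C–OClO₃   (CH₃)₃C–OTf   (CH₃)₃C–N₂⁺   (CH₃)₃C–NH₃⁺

(CH₃)₃C–NH₃⁺

With the same alkyl group throughout, only the leaving group differentiates the rates.
Leaving-group ability tracks the stability of the departed species; conjugate-acid pKₐ is the usual yardstick (lower pKₐ → better LG).
(CH₃)₃C–N₂⁺ loses N₂: no meaningful conjugate acid; N₂ departs as an exceptionally stable neutral molecule
(CH₃)₃C–OTf loses OTf⁻: pKₐ(CF₃SO₃H (triflic acid)) ≈ -14
(CH₃)₃C–OClO₃ loses ClO₄⁻: pKₐ(HClO₄) ≈ -10
(CH₃)₃C–OSO₃H loses HSO₄⁻: pKₐ(H₂SO₄) ≈ -3
(CH₃)₃C–NH₃⁺ loses NH₃: pKₐ(NH₄⁺) ≈ 9.2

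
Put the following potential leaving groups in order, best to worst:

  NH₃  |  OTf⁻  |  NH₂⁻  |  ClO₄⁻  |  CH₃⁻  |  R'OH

The more stable X⁻ (or X) is on its own — i.e. the weaker a base it is — the better a leaving group it makes.
OTf⁻: pKₐ(CF₃SO₃H (triflic acid)) ≈ -14
ClO₄⁻: pKₐ(HClO₄) ≈ -10
R'OH: pKₐ(R'OH₂⁺) ≈ -2.4
NH₃: pKₐ(NH₄⁺) ≈ 9.2 — neutral but moderately basic; leaves from R–NH₃⁺
NH₂⁻: pKₐ(NH₃) ≈ 38 — extremely strong base; never a leaving group
CH₃⁻: pKₐ(CH₄) ≈ 48 — unstabilised carbanion; the worst conceivable leaving group

OTf⁻ > ClO₄⁻ > R'OH > NH₃ > NH₂⁻ > CH₃⁻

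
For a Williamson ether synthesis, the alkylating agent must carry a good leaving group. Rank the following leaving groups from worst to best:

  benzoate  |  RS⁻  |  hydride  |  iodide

hydride < RS⁻ < benzoate < iodide

iodide: pKₐ(HI) ≈ -10
benzoate: pKₐ(C₆H₅COOH) ≈ 4.2
RS⁻: pKₐ(RSH (a thiol)) ≈ 10.5
hydride: pKₐ(H₂) ≈ 36
Reversing gives the worst-to-best order requested.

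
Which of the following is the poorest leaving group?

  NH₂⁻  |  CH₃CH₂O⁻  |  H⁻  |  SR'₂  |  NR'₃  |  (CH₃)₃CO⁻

A good leaving group is a weak base: the lower the pKₐ of its conjugate acid, the more readily it departs.
SR'₂: pKₐ(R'₂SH⁺) ≈ -7
NR'₃: pKₐ(R'₃NH⁺) ≈ 10.7
CH₃CH₂O⁻: pKₐ(CH₃CH₂OH) ≈ 16
(CH₃)₃CO⁻: pKₐ(t-BuOH) ≈ 18
H⁻: pKₐ(H₂) ≈ 36
NH₂⁻: pKₐ(NH₃) ≈ 38

NH₂⁻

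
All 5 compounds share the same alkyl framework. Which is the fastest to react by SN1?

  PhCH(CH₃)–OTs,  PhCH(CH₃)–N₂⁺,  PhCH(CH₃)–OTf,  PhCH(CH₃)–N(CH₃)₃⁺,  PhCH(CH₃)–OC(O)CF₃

The skeletons are identical, so relative rate is governed entirely by leaving-group ability.
A good leaving group is a weak base: the lower the pKₐ of its conjugate acid, the more readily it departs.
PhCH(CH₃)–N₂⁺ loses N₂: no meaningful conjugate acid; N₂ departs as an exceptionally stable neutral molecule
PhCH(CH₃)–OTf loses OTf⁻: pKₐ(CF₃SO₃H (triflic acid)) ≈ -14
PhCH(CH₃)–OTs loses OTs⁻: pKₐ(p-CH₃C₆H₄SO₃H (TsOH)) ≈ -2.8
PhCH(CH₃)–OC(O)CF₃ loses CF₃COO⁻: pKₐ(CF₃COOH) ≈ 0.2
PhCH(CH₃)–N(CH₃)₃⁺ loses NR'₃: pKₐ(R'₃NH⁺) ≈ 10.7

PhCH(CH₃)–N₂⁺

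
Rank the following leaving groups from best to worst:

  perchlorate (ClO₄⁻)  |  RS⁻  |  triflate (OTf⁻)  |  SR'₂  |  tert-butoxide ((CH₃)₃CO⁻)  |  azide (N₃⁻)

triflate (OTf⁻) > perchlorate (ClO₄⁻) > SR'₂ > azide (N₃⁻) > RS⁻ > tert-butoxide ((CH₃)₃CO⁻)

A good leaving group is a weak base: the lower the pKₐ of its conjugate acid, the more readily it departs.
triflate (OTf⁻): pKₐ(CF₃SO₃H (triflic acid)) ≈ -14
perchlorate (ClO₄⁻): pKₐ(HClO₄) ≈ -10
SR'₂: pKₐ(R'₂SH⁺) ≈ -7
azide (N₃⁻): pKₐ(HN₃) ≈ 4.7
RS⁻: pKₐ(RSH (a thiol)) ≈ 10.5
tert-butoxide ((CH₃)₃CO⁻): pKₐ(t-BuOH) ≈ 18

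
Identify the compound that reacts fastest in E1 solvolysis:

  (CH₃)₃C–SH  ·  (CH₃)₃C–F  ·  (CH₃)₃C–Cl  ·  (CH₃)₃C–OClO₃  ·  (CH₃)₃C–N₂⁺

With the same alkyl group throughout, only the leaving group differentiates the rates.
Leaving-group ability tracks the stability of the departed species; conjugate-acid pKₐ is the usual yardstick (lower pKₐ → better LG).
(CH₃)₃C–N₂⁺ loses N₂: no meaningful conjugate acid; N₂ departs as an exceptionally stable neutral molecule
(CH₃)₃C–OClO₃ loses ClO₄⁻: pKₐ(HClO₄) ≈ -10
(CH₃)₃C–Cl loses Cl⁻: pKₐ(HCl) ≈ -7
(CH₃)₃C–F loses F⁻: pKₐ(HF) ≈ 3.2
(CH₃)₃C–SH loses HS⁻: pKₐ(H₂S) ≈ 7

(CH₃)₃C–N₂⁺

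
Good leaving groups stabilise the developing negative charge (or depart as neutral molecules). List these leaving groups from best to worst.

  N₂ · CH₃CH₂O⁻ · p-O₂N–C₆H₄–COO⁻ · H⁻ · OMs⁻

The more stable X⁻ (or X) is on its own — i.e. the weaker a base it is — the better a leaving group it makes.
N₂: no meaningful conjugate acid; N₂ departs as an exceptionally stable neutral molecule
OMs⁻: pKₐ(CH₃SO₃H (MsOH)) ≈ -1.9
p-O₂N–C₆H₄–COO⁻: pKₐ(p-nitrobenzoic acid) ≈ 3.4
CH₃CH₂O⁻: pKₐ(CH₃CH₂OH) ≈ 16
H⁻: pKₐ(H₂) ≈ 36

N₂ > OMs⁻ > p-O₂N–C₆H₄–COO⁻ > CH₃CH₂O⁻ > H⁻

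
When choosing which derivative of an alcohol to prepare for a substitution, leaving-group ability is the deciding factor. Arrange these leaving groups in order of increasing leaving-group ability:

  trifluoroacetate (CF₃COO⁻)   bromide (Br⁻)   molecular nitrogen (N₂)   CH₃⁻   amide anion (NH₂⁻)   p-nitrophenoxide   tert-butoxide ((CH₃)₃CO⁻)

The more stable X⁻ (or X) is on its own — i.e. the weaker a base it is — the better a leaving group it makes.
molecular nitrogen (N₂): no meaningful conjugate acid; N₂ departs as an exceptionally stable neutral molecule
bromide (Br⁻): pKₐ(HBr) ≈ -9
trifluoroacetate (CF₃COO⁻): pKₐ(CF₃COOH) ≈ 0.2 — strongly electron-withdrawing CF₃ stabilises the carboxylate
p-nitrophenoxide: pKₐ(p-nitrophenol) ≈ 7.2
tert-butoxide ((CH₃)₃CO⁻): pKₐ(t-BuOH) ≈ 18 — bulky, strongly basic alkoxide
amide anion (NH₂⁻): pKₐ(NH₃) ≈ 38 — extremely strong base; never a leaving group
CH₃⁻: pKₐ(CH₄) ≈ 48 — unstabilised carbanion; the worst conceivable leaving group
Reversing gives the worst-to-best order requested.

CH₃⁻ < amide anion (NH₂⁻) < tert-butoxide ((CH₃)₃CO⁻) < p-nitrophenoxide < trifluoroacetate (CF₃COO⁻) < bromide (Br⁻) < molecular nitrogen (N₂)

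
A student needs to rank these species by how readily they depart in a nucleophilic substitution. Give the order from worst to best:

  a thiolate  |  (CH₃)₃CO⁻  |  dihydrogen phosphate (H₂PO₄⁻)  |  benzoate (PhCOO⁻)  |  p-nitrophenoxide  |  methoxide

(CH₃)₃CO⁻ < methoxide < a thiolate < p-nitrophenoxide < benzoate (PhCOO⁻) < dihydrogen phosphate (H₂PO₄⁻)

Leaving-group ability tracks the stability of the departed species; conjugate-acid pKₐ is the usual yardstick (lower pKₐ → better LG).
dihydrogen phosphate (H₂PO₄⁻): pKₐ(H₃PO₄) ≈ 2.1
benzoate (PhCOO⁻): pKₐ(C₆H₅COOH) ≈ 4.2
p-nitrophenoxide: pKₐ(p-nitrophenol) ≈ 7.2
a thiolate: pKₐ(RSH (a thiol)) ≈ 10.5
methoxide: pKₐ(CH₃OH) ≈ 15.5
(CH₃)₃CO⁻: pKₐ(t-BuOH) ≈ 18
Listed from poorest to best leaving group as asked.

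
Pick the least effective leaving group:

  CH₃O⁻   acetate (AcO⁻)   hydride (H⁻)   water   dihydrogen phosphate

hydride (H⁻)

water: pKₐ(H₃O⁺) ≈ -1.7
dihydrogen phosphate: pKₐ(H₃PO₄) ≈ 2.1
acetate (AcO⁻): pKₐ(CH₃COOH) ≈ 4.8
CH₃O⁻: pKₐ(CH₃OH) ≈ 15.5
hydride (H⁻): pKₐ(H₂) ≈ 36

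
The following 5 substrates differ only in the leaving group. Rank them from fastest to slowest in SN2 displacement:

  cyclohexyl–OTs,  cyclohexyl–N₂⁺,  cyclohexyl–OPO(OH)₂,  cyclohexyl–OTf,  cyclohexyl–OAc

cyclohexyl–N₂⁺ > cyclohexyl–OTf > cyclohexyl–OTs > cyclohexyl–OPO(OH)₂ > cyclohexyl–OAc

With the same alkyl group throughout, only the leaving group differentiates the rates.
The more stable X⁻ (or X) is on its own — i.e. the weaker a base it is — the better a leaving group it makes.
cyclohexyl–N₂⁺ loses N₂: no meaningful conjugate acid; N₂ departs as an exceptionally stable neutral molecule
cyclohexyl–OTf loses OTf⁻: pKₐ(CF₃SO₃H (triflic acid)) ≈ -14
cyclohexyl–OTs loses OTs⁻: pKₐ(p-CH₃C₆H₄SO₃H (TsOH)) ≈ -2.8
cyclohexyl–OPO(OH)₂ loses H₂PO₄⁻: pKₐ(H₃PO₄) ≈ 2.1
cyclohexyl–OAc loses AcO⁻: pKₐ(CH₃COOH) ≈ 4.8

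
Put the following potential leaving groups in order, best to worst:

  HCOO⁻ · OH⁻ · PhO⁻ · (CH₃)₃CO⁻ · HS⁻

HCOO⁻: pKₐ(HCOOH) ≈ 3.8
HS⁻: pKₐ(H₂S) ≈ 7
PhO⁻: pKₐ(C₆H₅OH (phenol)) ≈ 10
OH⁻: pKₐ(H₂O) ≈ 15.7
(CH₃)₃CO⁻: pKₐ(t-BuOH) ≈ 18

HCOO⁻ > HS⁻ > PhO⁻ > OH⁻ > (CH₃)₃CO⁻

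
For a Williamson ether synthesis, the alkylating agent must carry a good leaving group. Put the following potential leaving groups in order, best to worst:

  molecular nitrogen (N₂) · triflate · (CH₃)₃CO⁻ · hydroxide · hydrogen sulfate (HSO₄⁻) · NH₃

molecular nitrogen (N₂) > triflate > hydrogen sulfate (HSO₄⁻) > NH₃ > hydroxide > (CH₃)₃CO⁻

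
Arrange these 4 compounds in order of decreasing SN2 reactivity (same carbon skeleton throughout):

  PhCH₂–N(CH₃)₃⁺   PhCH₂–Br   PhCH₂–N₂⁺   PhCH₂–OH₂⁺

PhCH₂–N₂⁺ > PhCH₂–Br > PhCH₂–OH₂⁺ > PhCH₂–N(CH₃)₃⁺

Same R in every case — rank the leaving groups.
Leaving-group ability tracks the stability of the departed species; conjugate-acid pKₐ is the usual yardstick (lower pKₐ → better LG).
PhCH₂–N₂⁺ loses N₂: no meaningful conjugate acid; N₂ departs as an exceptionally stable neutral molecule
PhCH₂–Br loses Br⁻: pKₐ(HBr) ≈ -9
PhCH₂–OH₂⁺ loses H₂O: pKₐ(H₃O⁺) ≈ -1.7
PhCH₂–N(CH₃)₃⁺ loses NR'₃: pKₐ(R'₃NH⁺) ≈ 10.7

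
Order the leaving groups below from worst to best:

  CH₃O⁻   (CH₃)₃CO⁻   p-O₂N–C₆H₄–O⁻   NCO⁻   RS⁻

(CH₃)₃CO⁻ < CH₃O⁻ < RS⁻ < p-O₂N–C₆H₄–O⁻ < NCO⁻

A good leaving group is a weak base: the lower the pKₐ of its conjugate acid, the more readily it departs.
NCO⁻: pKₐ(HOCN) ≈ 3.5
p-O₂N–C₆H₄–O⁻: pKₐ(p-nitrophenol) ≈ 7.2 — nitro group delocalises the charge; the classic chromogenic LG
RS⁻: pKₐ(RSH (a thiol)) ≈ 10.5
CH₃O⁻: pKₐ(CH₃OH) ≈ 15.5 — strong base; alkoxides do not leave unassisted
(CH₃)₃CO⁻: pKₐ(t-BuOH) ≈ 18
Reversing gives the worst-to-best order requested.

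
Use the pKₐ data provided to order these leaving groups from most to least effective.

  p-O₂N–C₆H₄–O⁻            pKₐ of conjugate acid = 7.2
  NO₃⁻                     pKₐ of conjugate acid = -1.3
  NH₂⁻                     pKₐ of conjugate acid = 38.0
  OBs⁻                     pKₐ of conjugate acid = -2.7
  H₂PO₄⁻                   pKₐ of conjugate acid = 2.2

OBs⁻ > NO₃⁻ > H₂PO₄⁻ > p-O₂N–C₆H₄–O⁻ > NH₂⁻

Lower conjugate-acid pKₐ ⇒ weaker base ⇒ better leaving group.
Sorting by the given values: OBs⁻ (-2.7), NO₃⁻ (-1.3), H₂PO₄⁻ (2.2), p-O₂N–C₆H₄–O⁻ (7.2), NH₂⁻ (38.0).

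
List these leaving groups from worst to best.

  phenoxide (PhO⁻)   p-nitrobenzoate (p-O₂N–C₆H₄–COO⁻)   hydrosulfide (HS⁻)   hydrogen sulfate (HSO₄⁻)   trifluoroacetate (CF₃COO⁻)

phenoxide (PhO⁻) < hydrosulfide (HS⁻) < p-nitrobenzoate (p-O₂N–C₆H₄–COO⁻) < trifluoroacetate (CF₃COO⁻) < hydrogen sulfate (HSO₄⁻)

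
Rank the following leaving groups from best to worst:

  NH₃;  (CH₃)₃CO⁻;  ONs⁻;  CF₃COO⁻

ONs⁻ > CF₃COO⁻ > NH₃ > (CH₃)₃CO⁻

Rank by basicity of the departing species: weakest base leaves most easily.
ONs⁻: pKₐ(p-O₂NC₆H₄SO₃H) ≈ -3.5 — p-nitro group further stabilises the sulfonate
CF₃COO⁻: pKₐ(CF₃COOH) ≈ 0.2
NH₃: pKₐ(NH₄⁺) ≈ 9.2 — neutral but moderately basic; leaves from R–NH₃⁺
(CH₃)₃CO⁻: pKₐ(t-BuOH) ≈ 18 — bulky, strongly basic alkoxide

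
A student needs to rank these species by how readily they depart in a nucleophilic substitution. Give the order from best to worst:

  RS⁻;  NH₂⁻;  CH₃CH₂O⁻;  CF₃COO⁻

CF₃COO⁻ > RS⁻ > CH₃CH₂O⁻ > NH₂⁻

A good leaving group is a weak base: the lower the pKₐ of its conjugate acid, the more readily it departs.
CF₃COO⁻: pKₐ(CF₃COOH) ≈ 0.2 — strongly electron-withdrawing CF₃ stabilises the carboxylate
RS⁻: pKₐ(RSH (a thiol)) ≈ 10.5 — moderately basic; rarely leaves without activation
CH₃CH₂O⁻: pKₐ(CH₃CH₂OH) ≈ 16 — strong base; alkoxides do not leave unassisted
NH₂⁻: pKₐ(NH₃) ≈ 38 — extremely strong base; never a leaving group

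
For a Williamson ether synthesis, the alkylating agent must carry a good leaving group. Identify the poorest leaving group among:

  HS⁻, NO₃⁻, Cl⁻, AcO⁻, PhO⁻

PhO⁻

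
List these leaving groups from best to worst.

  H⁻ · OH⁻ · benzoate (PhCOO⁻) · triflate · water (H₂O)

The more stable X⁻ (or X) is on its own — i.e. the weaker a base it is — the better a leaving group it makes.
triflate: pKₐ(CF₃SO₃H (triflic acid)) ≈ -14 — charge spread over three oxygens and a CF₃ group; the premier leaving group in synthesis
water (H₂O): pKₐ(H₃O⁺) ≈ -1.7 — neutral; leaves from a protonated alcohol (R–OH₂⁺)
benzoate (PhCOO⁻): pKₐ(C₆H₅COOH) ≈ 4.2 — aryl carboxylate
OH⁻: pKₐ(H₂O) ≈ 15.7
H⁻: pKₐ(H₂) ≈ 36

triflate > water (H₂O) > benzoate (PhCOO⁻) > OH⁻ > H⁻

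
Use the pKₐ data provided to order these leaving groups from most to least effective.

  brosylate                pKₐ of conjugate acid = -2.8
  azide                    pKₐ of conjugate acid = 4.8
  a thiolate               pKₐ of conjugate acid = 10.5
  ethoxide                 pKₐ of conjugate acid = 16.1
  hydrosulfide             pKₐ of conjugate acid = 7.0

brosylate > azide > hydrosulfide > a thiolate > ethoxide

Lower conjugate-acid pKₐ ⇒ weaker base ⇒ better leaving group.
Sorting by the given values: brosylate (-2.8), azide (4.8), hydrosulfide (7.0), a thiolate (10.5), ethoxide (16.1).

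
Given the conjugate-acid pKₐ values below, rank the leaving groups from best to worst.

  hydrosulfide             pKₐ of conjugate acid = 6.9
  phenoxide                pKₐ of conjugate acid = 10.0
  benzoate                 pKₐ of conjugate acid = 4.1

benzoate > hydrosulfide > phenoxide

Lower conjugate-acid pKₐ ⇒ weaker base ⇒ better leaving group.
Sorting by the given values: benzoate (4.1), hydrosulfide (6.9), phenoxide (10.0).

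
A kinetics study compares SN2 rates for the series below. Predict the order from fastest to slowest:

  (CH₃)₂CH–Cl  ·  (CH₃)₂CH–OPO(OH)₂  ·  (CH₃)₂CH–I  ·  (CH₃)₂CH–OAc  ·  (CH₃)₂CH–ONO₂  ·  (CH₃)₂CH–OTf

(CH₃)₂CH–OTf > (CH₃)₂CH–I > (CH₃)₂CH–Cl > (CH₃)₂CH–ONO₂ > (CH₃)₂CH–OPO(OH)₂ > (CH₃)₂CH–OAc

Same R in every case — rank the leaving groups.
A good leaving group is a weak base: the lower the pKₐ of its conjugate acid, the more readily it departs.
(CH₃)₂CH–OTf loses OTf⁻: pKₐ(CF₃SO₃H (triflic acid)) ≈ -14
(CH₃)₂CH–I loses I⁻: pKₐ(HI) ≈ -10
(CH₃)₂CH–Cl loses Cl⁻: pKₐ(HCl) ≈ -7
(CH₃)₂CH–ONO₂ loses NO₃⁻: pKₐ(HNO₃) ≈ -1.3
(CH₃)₂CH–OPO(OH)₂ loses H₂PO₄⁻: pKₐ(H₃PO₄) ≈ 2.1
(CH₃)₂CH–OAc loses AcO⁻: pKₐ(CH₃COOH) ≈ 4.8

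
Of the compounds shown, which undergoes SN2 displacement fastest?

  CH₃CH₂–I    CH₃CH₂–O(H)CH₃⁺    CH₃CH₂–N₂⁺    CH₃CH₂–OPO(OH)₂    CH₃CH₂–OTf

With the same alkyl group throughout, only the leaving group differentiates the rates.
Rank by basicity of the departing species: weakest base leaves most easily.
CH₃CH₂–N₂⁺ loses N₂: no meaningful conjugate acid; N₂ departs as an exceptionally stable neutral molecule
CH₃CH₂–OTf loses OTf⁻: pKₐ(CF₃SO₃H (triflic acid)) ≈ -14
CH₃CH₂–I loses I⁻: pKₐ(HI) ≈ -10
CH₃CH₂–O(H)CH₃⁺ loses R'OH: pKₐ(R'OH₂⁺) ≈ -2.4
CH₃CH₂–OPO(OH)₂ loses H₂PO₄⁻: pKₐ(H₃PO₄) ≈ 2.1

CH₃CH₂–N₂⁺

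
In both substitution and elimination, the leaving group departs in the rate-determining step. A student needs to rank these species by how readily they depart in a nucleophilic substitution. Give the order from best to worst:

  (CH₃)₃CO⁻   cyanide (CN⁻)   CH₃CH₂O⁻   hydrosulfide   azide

azide > hydrosulfide > cyanide (CN⁻) > CH₃CH₂O⁻ > (CH₃)₃CO⁻

The more stable X⁻ (or X) is on its own — i.e. the weaker a base it is — the better a leaving group it makes.
azide: pKₐ(HN₃) ≈ 4.7 — linear, resonance-stabilised
hydrosulfide: pKₐ(H₂S) ≈ 7 — larger and more polarisable than the oxygen analogue
cyanide (CN⁻): pKₐ(HCN) ≈ 9.2 — sp carbon stabilises the charge somewhat, but still a poor LG
CH₃CH₂O⁻: pKₐ(CH₃CH₂OH) ≈ 16 — strong base; alkoxides do not leave unassisted
(CH₃)₃CO⁻: pKₐ(t-BuOH) ≈ 18 — bulky, strongly basic alkoxide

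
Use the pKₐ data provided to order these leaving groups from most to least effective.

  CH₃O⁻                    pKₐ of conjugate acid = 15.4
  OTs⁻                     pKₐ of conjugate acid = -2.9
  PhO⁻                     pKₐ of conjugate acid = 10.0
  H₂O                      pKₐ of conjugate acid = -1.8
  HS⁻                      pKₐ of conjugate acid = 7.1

OTs⁻ > H₂O > HS⁻ > PhO⁻ > CH₃O⁻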